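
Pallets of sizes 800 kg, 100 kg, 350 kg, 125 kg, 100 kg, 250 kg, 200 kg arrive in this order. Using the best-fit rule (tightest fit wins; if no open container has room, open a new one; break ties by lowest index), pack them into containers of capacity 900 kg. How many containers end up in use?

3

  800 → container 1 (new)  [load 800/900]
  100 → container 1  [load 900/900]
  350 → container 2 (new)  [load 350/900]
  125 → container 2  [load 475/900]
  100 → container 2  [load 575/900]
  250 → container 2  [load 825/900]
  200 → container 3 (new)  [load 200/900]
3 containers opened.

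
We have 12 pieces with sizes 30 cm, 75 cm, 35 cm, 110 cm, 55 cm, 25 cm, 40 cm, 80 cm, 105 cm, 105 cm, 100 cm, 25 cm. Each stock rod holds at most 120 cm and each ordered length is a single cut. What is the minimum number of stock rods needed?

Total = 110 + 105 + 105 + 100 + 80 + 75 + 55 + 40 + 35 + 30 + 25 + 25 = 785 cm.
Lower bound: ⌈785/120⌉ = 7 stock rods.
A packing using 8 stock rods:
  stock rod 1: 110 = 110
  stock rod 2: 105 = 105
  stock rod 3: 105 = 105
  stock rod 4: 100 = 100
  stock rod 5: 80 + 40 = 120
  stock rod 6: 75 + 35 = 110
  stock rod 7: 55 + 30 + 25 = 110
  stock rod 8: 25 = 25
No arrangement into 7 stock rods stays within capacity, so 8 is optimal.

8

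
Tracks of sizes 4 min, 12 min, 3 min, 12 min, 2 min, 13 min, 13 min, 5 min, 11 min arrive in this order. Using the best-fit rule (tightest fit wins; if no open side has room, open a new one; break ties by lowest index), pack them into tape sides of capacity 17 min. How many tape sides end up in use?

  4 → side 1 (new)  [load 4/17]
  12 → side 1  [load 16/17]
  3 → side 2 (new)  [load 3/17]
  12 → side 2  [load 15/17]
  2 → side 2  [load 17/17]
  13 → side 3 (new)  [load 13/17]
  13 → side 4 (new)  [load 13/17]
  5 → side 5 (new)  [load 5/17]
  11 → side 5  [load 16/17]
5 tape sides opened.

5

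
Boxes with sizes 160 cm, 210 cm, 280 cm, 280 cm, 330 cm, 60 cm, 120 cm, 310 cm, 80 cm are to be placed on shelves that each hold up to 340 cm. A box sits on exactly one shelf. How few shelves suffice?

Total = 330 + 310 + 280 + 280 + 210 + 160 + 120 + 80 + 60 = 1830 cm.
Lower bound: ⌈1830/340⌉ = 6 shelves.
A packing using 6 shelves:
  shelf 1: 330 = 330
  shelf 2: 310 = 310
  shelf 3: 280 + 60 = 340
  shelf 4: 280 = 280
  shelf 5: 210 + 120 = 330
  shelf 6: 160 + 80 = 240
This matches the lower bound, so 6 is optimal.

6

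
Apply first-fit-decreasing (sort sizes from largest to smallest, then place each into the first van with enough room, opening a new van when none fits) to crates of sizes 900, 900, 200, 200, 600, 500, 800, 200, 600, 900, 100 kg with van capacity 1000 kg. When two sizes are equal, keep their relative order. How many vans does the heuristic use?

Sorted descending: 900, 900, 900, 800, 600, 600, 500, 200, 200, 200, 100.
  900 → van 1 (new)  [load 900/1000]
  900 → van 2 (new)  [load 900/1000]
  900 → van 3 (new)  [load 900/1000]
  800 → van 4 (new)  [load 800/1000]
  600 → van 5 (new)  [load 600/1000]
  600 → van 6 (new)  [load 600/1000]
  500 → van 7 (new)  [load 500/1000]
  200 → van 4  [load 1000/1000]
  200 → van 5  [load 800/1000]
  200 → van 5  [load 1000/1000]
  100 → van 1  [load 1000/1000]
7 vans opened.

7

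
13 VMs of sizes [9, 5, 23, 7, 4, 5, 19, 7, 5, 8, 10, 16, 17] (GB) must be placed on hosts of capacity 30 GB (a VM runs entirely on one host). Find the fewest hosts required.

5

Total = 23 + 19 + 17 + 16 + 10 + 9 + 8 + 7 + 7 + 5 + 5 + 5 + 4 = 135 GB.
Lower bound: ⌈135/30⌉ = 5 hosts.
A packing using 5 hosts:
  host 1: 23 + 7 = 30
  host 2: 19 + 10 = 29
  host 3: 17 + 9 + 4 = 30
  host 4: 16 + 8 + 5 = 29
  host 5: 7 + 5 + 5 = 17
This matches the lower bound, so 5 is optimal.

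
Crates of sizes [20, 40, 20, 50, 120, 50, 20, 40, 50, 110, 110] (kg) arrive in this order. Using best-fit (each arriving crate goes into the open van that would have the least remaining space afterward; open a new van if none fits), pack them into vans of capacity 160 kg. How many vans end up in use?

  20 → van 1 (new)  [load 20/160]
  40 → van 1  [load 60/160]
  20 → van 1  [load 80/160]
  50 → van 1  [load 130/160]
  120 → van 2 (new)  [load 120/160]
  50 → van 3 (new)  [load 50/160]
  20 → van 1  [load 150/160]
  40 → van 2  [load 160/160]
  50 → van 3  [load 100/160]
  110 → van 4 (new)  [load 110/160]
  110 → van 5 (new)  [load 110/160]
5 vans opened.

5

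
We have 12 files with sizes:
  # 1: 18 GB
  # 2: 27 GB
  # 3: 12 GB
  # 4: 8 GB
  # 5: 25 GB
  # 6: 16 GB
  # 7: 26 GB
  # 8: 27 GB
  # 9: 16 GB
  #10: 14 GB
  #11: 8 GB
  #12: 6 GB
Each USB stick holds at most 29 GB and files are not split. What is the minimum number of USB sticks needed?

8

Total = 27 + 27 + 26 + 25 + 18 + 16 + 16 + 14 + 12 + 8 + 8 + 6 = 203 GB.
Lower bound: ⌈203/29⌉ = 7 USB sticks.
A packing using 8 USB sticks:
  USB stick 1: 27 = 27
  USB stick 2: 27 = 27
  USB stick 3: 26 = 26
  USB stick 4: 25 = 25
  USB stick 5: 18 + 8 = 26
  USB stick 6: 16 + 12 = 28
  USB stick 7: 16 + 8 = 24
  USB stick 8: 14 + 6 = 20
No arrangement into 7 USB sticks stays within capacity, so 8 is optimal.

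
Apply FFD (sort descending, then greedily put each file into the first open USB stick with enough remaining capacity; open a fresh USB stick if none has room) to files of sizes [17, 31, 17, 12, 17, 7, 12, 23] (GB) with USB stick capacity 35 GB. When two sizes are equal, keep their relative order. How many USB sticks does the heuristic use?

5

Sorted descending: 31, 23, 17, 17, 17, 12, 12, 7.
  31 → USB stick 1 (new)  [load 31/35]
  23 → USB stick 2 (new)  [load 23/35]
  17 → USB stick 3 (new)  [load 17/35]
  17 → USB stick 3  [load 34/35]
  17 → USB stick 4 (new)  [load 17/35]
  12 → USB stick 2  [load 35/35]
  12 → USB stick 4  [load 29/35]
  7 → USB stick 5 (new)  [load 7/35]
5 USB sticks opened.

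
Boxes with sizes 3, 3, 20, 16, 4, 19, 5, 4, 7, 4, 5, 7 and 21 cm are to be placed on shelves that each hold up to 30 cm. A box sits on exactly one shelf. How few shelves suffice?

Total = 21 + 20 + 19 + 16 + 7 + 7 + 5 + 5 + 4 + 4 + 4 + 3 + 3 = 118 cm.
Lower bound: ⌈118/30⌉ = 4 shelves.
A packing using 4 shelves:
  shelf 1: 21 + 7 = 28
  shelf 2: 20 + 7 + 3 = 30
  shelf 3: 19 + 4 + 4 + 3 = 30
  shelf 4: 16 + 5 + 5 + 4 = 30
This matches the lower bound, so 4 is optimal.

4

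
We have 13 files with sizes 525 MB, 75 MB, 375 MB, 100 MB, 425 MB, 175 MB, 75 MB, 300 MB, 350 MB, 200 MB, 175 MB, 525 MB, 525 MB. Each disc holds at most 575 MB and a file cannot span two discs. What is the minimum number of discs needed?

Total = 525 + 525 + 525 + 425 + 375 + 350 + 300 + 200 + 175 + 175 + 100 + 75 + 75 = 3825 MB.
Lower bound: ⌈3825/575⌉ = 7 discs.
A packing using 7 discs:
  disc 1: 525 = 525
  disc 2: 525 = 525
  disc 3: 525 = 525
  disc 4: 425 + 75 + 75 = 575
  disc 5: 375 + 200 = 575
  disc 6: 350 + 175 = 525
  disc 7: 300 + 175 + 100 = 575
This matches the lower bound, so 7 is optimal.

7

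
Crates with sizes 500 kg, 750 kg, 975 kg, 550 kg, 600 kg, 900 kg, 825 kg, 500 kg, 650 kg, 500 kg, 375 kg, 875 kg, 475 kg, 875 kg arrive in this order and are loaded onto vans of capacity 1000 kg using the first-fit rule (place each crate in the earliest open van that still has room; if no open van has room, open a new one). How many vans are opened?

  500 → van 1 (new)  [load 500/1000]
  750 → van 2 (new)  [load 750/1000]
  975 → van 3 (new)  [load 975/1000]
  550 → van 4 (new)  [load 550/1000]
  600 → van 5 (new)  [load 600/1000]
  900 → van 6 (new)  [load 900/1000]
  825 → van 7 (new)  [load 825/1000]
  500 → van 1  [load 1000/1000]
  650 → van 8 (new)  [load 650/1000]
  500 → van 9 (new)  [load 500/1000]
  375 → van 4  [load 925/1000]
  875 → van 10 (new)  [load 875/1000]
  475 → van 9  [load 975/1000]
  875 → van 11 (new)  [load 875/1000]
11 vans opened.

11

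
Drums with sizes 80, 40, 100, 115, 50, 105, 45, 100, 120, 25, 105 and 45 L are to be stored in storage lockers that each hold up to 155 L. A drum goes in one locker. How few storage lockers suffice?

Total = 120 + 115 + 105 + 105 + 100 + 100 + 80 + 50 + 45 + 45 + 40 + 25 = 930 L.
Lower bound: ⌈930/155⌉ = 6 storage lockers.
Also, 7 drums each exceed 155/2 L, and no two of those can share a locker, so at least 7 storage lockers are needed.
A packing using 7 storage lockers:
  locker 1: 120 + 25 = 145
  locker 2: 115 + 40 = 155
  locker 3: 105 + 50 = 155
  locker 4: 105 + 45 = 150
  locker 5: 100 + 45 = 145
  locker 6: 100 = 100
  locker 7: 80 = 80
This matches the lower bound, so 7 is optimal.

7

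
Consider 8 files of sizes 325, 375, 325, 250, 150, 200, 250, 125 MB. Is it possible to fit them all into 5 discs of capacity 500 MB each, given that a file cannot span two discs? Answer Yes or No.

Yes

A valid assignment using 5 discs:
  disc 1: 375 + 125 = 500
  disc 2: 325 + 150 = 475
  disc 3: 325 = 325
  disc 4: 250 + 250 = 500
  disc 5: 200 = 200
Every load is within 500 MB, so 5 discs suffice.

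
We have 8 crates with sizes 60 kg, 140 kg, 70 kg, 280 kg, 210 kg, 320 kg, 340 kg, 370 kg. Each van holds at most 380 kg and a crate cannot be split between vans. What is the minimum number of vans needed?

5

Total = 370 + 340 + 320 + 280 + 210 + 140 + 70 + 60 = 1790 kg.
Lower bound: ⌈1790/380⌉ = 5 vans.
A packing using 5 vans:
  van 1: 370 = 370
  van 2: 340 = 340
  van 3: 320 + 60 = 380
  van 4: 280 + 70 = 350
  van 5: 210 + 140 = 350
This matches the lower bound, so 5 is optimal.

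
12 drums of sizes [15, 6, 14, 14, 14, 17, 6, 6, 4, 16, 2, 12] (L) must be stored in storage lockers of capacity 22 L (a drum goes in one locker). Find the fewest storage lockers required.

7

Total = 17 + 16 + 15 + 14 + 14 + 14 + 12 + 6 + 6 + 6 + 4 + 2 = 126 L.
Lower bound: ⌈126/22⌉ = 6 storage lockers.
Also, 7 drums each exceed 11 L, and no two of those can share a locker, so at least 7 storage lockers are needed.
A packing using 7 storage lockers:
  locker 1: 17 + 4 = 21
  locker 2: 16 + 6 = 22
  locker 3: 15 + 6 = 21
  locker 4: 14 + 6 + 2 = 22
  locker 5: 14 = 14
  locker 6: 14 = 14
  locker 7: 12 = 12
This matches the lower bound, so 7 is optimal.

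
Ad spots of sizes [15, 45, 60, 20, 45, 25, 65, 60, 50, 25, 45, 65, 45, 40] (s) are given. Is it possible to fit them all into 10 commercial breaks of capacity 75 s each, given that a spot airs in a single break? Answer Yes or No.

A valid assignment using 10 commercial breaks:
  break 1: 65 = 65
  break 2: 65 = 65
  break 3: 60 + 15 = 75
  break 4: 60 = 60
  break 5: 50 + 25 = 75
  break 6: 45 + 25 = 70
  break 7: 45 + 20 = 65
  break 8: 45 = 45
  break 9: 45 = 45
  break 10: 40 = 40
Every load is within 75 s, so 10 commercial breaks suffice.

Yes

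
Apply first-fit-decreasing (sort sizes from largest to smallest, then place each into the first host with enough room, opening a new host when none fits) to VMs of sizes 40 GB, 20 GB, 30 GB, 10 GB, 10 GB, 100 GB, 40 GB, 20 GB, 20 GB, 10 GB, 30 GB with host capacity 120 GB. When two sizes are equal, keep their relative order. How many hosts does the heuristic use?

3

Sorted descending: 100, 40, 40, 30, 30, 20, 20, 20, 10, 10, 10.
  100 → host 1 (new)  [load 100/120]
  40 → host 2 (new)  [load 40/120]
  40 → host 2  [load 80/120]
  30 → host 2  [load 110/120]
  30 → host 3 (new)  [load 30/120]
  20 → host 1  [load 120/120]
  20 → host 3  [load 50/120]
  20 → host 3  [load 70/120]
  10 → host 2  [load 120/120]
  10 → host 3  [load 80/120]
  10 → host 3  [load 90/120]
3 hosts opened.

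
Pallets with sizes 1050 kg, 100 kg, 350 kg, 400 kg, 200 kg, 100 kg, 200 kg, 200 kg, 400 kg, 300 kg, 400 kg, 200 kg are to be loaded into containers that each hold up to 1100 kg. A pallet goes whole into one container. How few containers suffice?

Total = 1050 + 400 + 400 + 400 + 350 + 300 + 200 + 200 + 200 + 200 + 100 + 100 = 3900 kg.
Lower bound: ⌈3900/1100⌉ = 4 containers.
A packing using 4 containers:
  container 1: 1050 = 1050
  container 2: 400 + 400 + 300 = 1100
  container 3: 400 + 350 + 200 + 100 = 1050
  container 4: 200 + 200 + 200 + 100 = 700
This matches the lower bound, so 4 is optimal.

4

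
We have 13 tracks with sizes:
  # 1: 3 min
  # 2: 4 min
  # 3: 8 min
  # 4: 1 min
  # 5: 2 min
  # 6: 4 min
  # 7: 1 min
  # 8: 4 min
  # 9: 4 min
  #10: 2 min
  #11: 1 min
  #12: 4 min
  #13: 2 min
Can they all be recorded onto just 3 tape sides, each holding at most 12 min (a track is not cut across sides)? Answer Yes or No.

Total = 40 min; ⌈40/12⌉ = 4.
At least 4 tape sides are required, but only 3 are allowed.

No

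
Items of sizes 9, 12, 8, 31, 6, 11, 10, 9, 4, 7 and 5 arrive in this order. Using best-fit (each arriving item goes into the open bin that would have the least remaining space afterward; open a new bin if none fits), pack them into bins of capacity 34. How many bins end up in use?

4

  9 → bin 1 (new)  [load 9/34]
  12 → bin 1  [load 21/34]
  8 → bin 1  [load 29/34]
  31 → bin 2 (new)  [load 31/34]
  6 → bin 3 (new)  [load 6/34]
  11 → bin 3  [load 17/34]
  10 → bin 3  [load 27/34]
  9 → bin 4 (new)  [load 9/34]
  4 → bin 1  [load 33/34]
  7 → bin 3  [load 34/34]
  5 → bin 4  [load 14/34]
4 bins opened.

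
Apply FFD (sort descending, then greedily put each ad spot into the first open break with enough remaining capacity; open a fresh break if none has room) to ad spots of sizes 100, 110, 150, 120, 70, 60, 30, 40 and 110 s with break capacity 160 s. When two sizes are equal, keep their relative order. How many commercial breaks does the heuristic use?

Sorted descending: 150, 120, 110, 110, 100, 70, 60, 40, 30.
  150 → break 1 (new)  [load 150/160]
  120 → break 2 (new)  [load 120/160]
  110 → break 3 (new)  [load 110/160]
  110 → break 4 (new)  [load 110/160]
  100 → break 5 (new)  [load 100/160]
  70 → break 6 (new)  [load 70/160]
  60 → break 5  [load 160/160]
  40 → break 2  [load 160/160]
  30 → break 3  [load 140/160]
6 commercial breaks opened.

6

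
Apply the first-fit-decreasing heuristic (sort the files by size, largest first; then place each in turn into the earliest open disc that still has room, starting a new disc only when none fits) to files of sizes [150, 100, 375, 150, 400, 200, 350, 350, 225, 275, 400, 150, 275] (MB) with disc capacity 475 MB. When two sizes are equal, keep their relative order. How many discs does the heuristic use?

Sorted descending: 400, 400, 375, 350, 350, 275, 275, 225, 200, 150, 150, 150, 100.
  400 → disc 1 (new)  [load 400/475]
  400 → disc 2 (new)  [load 400/475]
  375 → disc 3 (new)  [load 375/475]
  350 → disc 4 (new)  [load 350/475]
  350 → disc 5 (new)  [load 350/475]
  275 → disc 6 (new)  [load 275/475]
  275 → disc 7 (new)  [load 275/475]
  225 → disc 8 (new)  [load 225/475]
  200 → disc 6  [load 475/475]
  150 → disc 7  [load 425/475]
  150 → disc 8  [load 375/475]
  150 → disc 9 (new)  [load 150/475]
  100 → disc 3  [load 475/475]
9 discs opened.

9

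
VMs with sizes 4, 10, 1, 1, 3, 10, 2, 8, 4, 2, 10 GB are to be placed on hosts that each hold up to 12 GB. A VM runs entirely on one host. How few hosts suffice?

Total = 10 + 10 + 10 + 8 + 4 + 4 + 3 + 2 + 2 + 1 + 1 = 55 GB.
Lower bound: ⌈55/12⌉ = 5 hosts.
A packing using 5 hosts:
  host 1: 10 + 2 = 12
  host 2: 10 + 2 = 12
  host 3: 10 + 1 + 1 = 12
  host 4: 8 + 4 = 12
  host 5: 4 + 3 = 7
This matches the lower bound, so 5 is optimal.

5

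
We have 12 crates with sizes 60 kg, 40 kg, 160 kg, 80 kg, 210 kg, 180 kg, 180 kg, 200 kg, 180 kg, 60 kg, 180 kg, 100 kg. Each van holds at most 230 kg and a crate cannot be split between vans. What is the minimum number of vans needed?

Total = 210 + 200 + 180 + 180 + 180 + 180 + 160 + 100 + 80 + 60 + 60 + 40 = 1630 kg.
Lower bound: ⌈1630/230⌉ = 8 vans.
A packing using 9 vans:
  van 1: 210 = 210
  van 2: 200 = 200
  van 3: 180 + 40 = 220
  van 4: 180 = 180
  van 5: 180 = 180
  van 6: 180 = 180
  van 7: 160 + 60 = 220
  van 8: 100 + 80 = 180
  van 9: 60 = 60
No arrangement into 8 vans stays within capacity, so 9 is optimal.

9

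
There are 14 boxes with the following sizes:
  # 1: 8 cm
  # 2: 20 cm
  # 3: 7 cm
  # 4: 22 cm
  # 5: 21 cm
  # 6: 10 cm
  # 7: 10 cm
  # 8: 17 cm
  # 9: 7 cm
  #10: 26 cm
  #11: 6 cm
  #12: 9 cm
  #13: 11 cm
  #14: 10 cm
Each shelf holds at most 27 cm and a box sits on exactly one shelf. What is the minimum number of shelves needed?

Total = 26 + 22 + 21 + 20 + 17 + 11 + 10 + 10 + 10 + 9 + 8 + 7 + 7 + 6 = 184 cm.
Lower bound: ⌈184/27⌉ = 7 shelves.
A packing using 8 shelves:
  shelf 1: 26 = 26
  shelf 2: 22 = 22
  shelf 3: 21 + 6 = 27
  shelf 4: 20 + 7 = 27
  shelf 5: 17 + 10 = 27
  shelf 6: 11 + 10 = 21
  shelf 7: 10 + 9 + 8 = 27
  shelf 8: 7 = 7
No arrangement into 7 shelves stays within capacity, so 8 is optimal.

8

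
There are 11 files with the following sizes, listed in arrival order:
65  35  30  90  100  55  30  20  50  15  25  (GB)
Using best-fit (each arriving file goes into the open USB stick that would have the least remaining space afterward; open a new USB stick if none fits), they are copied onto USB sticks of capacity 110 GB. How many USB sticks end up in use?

  65 → USB stick 1 (new)  [load 65/110]
  35 → USB stick 1  [load 100/110]
  30 → USB stick 2 (new)  [load 30/110]
  90 → USB stick 3 (new)  [load 90/110]
  100 → USB stick 4 (new)  [load 100/110]
  55 → USB stick 2  [load 85/110]
  30 → USB stick 5 (new)  [load 30/110]
  20 → USB stick 3  [load 110/110]
  50 → USB stick 5  [load 80/110]
  15 → USB stick 2  [load 100/110]
  25 → USB stick 5  [load 105/110]
5 USB sticks opened.

5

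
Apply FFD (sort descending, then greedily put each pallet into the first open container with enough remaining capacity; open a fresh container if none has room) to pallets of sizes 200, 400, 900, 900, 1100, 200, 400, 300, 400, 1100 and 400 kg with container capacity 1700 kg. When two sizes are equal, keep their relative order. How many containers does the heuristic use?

Sorted descending: 1100, 1100, 900, 900, 400, 400, 400, 400, 300, 200, 200.
  1100 → container 1 (new)  [load 1100/1700]
  1100 → container 2 (new)  [load 1100/1700]
  900 → container 3 (new)  [load 900/1700]
  900 → container 4 (new)  [load 900/1700]
  400 → container 1  [load 1500/1700]
  400 → container 2  [load 1500/1700]
  400 → container 3  [load 1300/1700]
  400 → container 3  [load 1700/1700]
  300 → container 4  [load 1200/1700]
  200 → container 1  [load 1700/1700]
  200 → container 2  [load 1700/1700]
4 containers opened.

4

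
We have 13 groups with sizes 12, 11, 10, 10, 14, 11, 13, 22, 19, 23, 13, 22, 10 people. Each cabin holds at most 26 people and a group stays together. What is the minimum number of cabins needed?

Total = 23 + 22 + 22 + 19 + 14 + 13 + 13 + 12 + 11 + 11 + 10 + 10 + 10 = 190 people.
Lower bound: ⌈190/26⌉ = 8 cabins.
A packing using 9 cabins:
  cabin 1: 23 = 23
  cabin 2: 22 = 22
  cabin 3: 22 = 22
  cabin 4: 19 = 19
  cabin 5: 14 + 12 = 26
  cabin 6: 13 + 13 = 26
  cabin 7: 11 + 11 = 22
  cabin 8: 10 + 10 = 20
  cabin 9: 10 = 10
No arrangement into 8 cabins stays within capacity, so 9 is optimal.

9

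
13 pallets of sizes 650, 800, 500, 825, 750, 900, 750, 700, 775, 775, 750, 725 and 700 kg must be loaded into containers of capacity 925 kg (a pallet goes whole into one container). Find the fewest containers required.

13

Total = 900 + 825 + 800 + 775 + 775 + 750 + 750 + 750 + 725 + 700 + 700 + 650 + 500 = 9600 kg.
Lower bound: ⌈9600/925⌉ = 11 containers.
Also, 13 pallets each exceed 925/2 kg, and no two of those can share a container, so at least 13 containers are needed.
A packing using 13 containers:
  container 1: 900 = 900
  container 2: 825 = 825
  container 3: 800 = 800
  container 4: 775 = 775
  container 5: 775 = 775
  container 6: 750 = 750
  container 7: 750 = 750
  container 8: 750 = 750
  container 9: 725 = 725
  container 10: 700 = 700
  container 11: 700 = 700
  container 12: 650 = 650
  container 13: 500 = 500
This matches the lower bound, so 13 is optimal.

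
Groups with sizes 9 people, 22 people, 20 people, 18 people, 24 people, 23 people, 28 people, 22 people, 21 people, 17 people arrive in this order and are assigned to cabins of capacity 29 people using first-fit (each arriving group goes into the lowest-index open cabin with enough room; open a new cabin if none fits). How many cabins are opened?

  9 → cabin 1 (new)  [load 9/29]
  22 → cabin 2 (new)  [load 22/29]
  20 → cabin 1  [load 29/29]
  18 → cabin 3 (new)  [load 18/29]
  24 → cabin 4 (new)  [load 24/29]
  23 → cabin 5 (new)  [load 23/29]
  28 → cabin 6 (new)  [load 28/29]
  22 → cabin 7 (new)  [load 22/29]
  21 → cabin 8 (new)  [load 21/29]
  17 → cabin 9 (new)  [load 17/29]
9 cabins opened.

9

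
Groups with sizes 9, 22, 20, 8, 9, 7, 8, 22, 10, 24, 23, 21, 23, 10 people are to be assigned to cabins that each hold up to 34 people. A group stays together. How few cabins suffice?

Total = 24 + 23 + 23 + 22 + 22 + 21 + 20 + 10 + 10 + 9 + 9 + 8 + 8 + 7 = 216 people.
Lower bound: ⌈216/34⌉ = 7 cabins.
A packing using 7 cabins:
  cabin 1: 24 + 10 = 34
  cabin 2: 23 + 10 = 33
  cabin 3: 23 + 9 = 32
  cabin 4: 22 + 9 = 31
  cabin 5: 22 + 8 = 30
  cabin 6: 21 + 8 = 29
  cabin 7: 20 + 7 = 27
This matches the lower bound, so 7 is optimal.

7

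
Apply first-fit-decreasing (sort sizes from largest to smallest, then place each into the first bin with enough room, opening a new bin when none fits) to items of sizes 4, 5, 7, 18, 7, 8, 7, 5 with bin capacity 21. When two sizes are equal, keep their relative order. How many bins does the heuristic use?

Sorted descending: 18, 8, 7, 7, 7, 5, 5, 4.
  18 → bin 1 (new)  [load 18/21]
  8 → bin 2 (new)  [load 8/21]
  7 → bin 2  [load 15/21]
  7 → bin 3 (new)  [load 7/21]
  7 → bin 3  [load 14/21]
  5 → bin 2  [load 20/21]
  5 → bin 3  [load 19/21]
  4 → bin 4 (new)  [load 4/21]
4 bins opened.

4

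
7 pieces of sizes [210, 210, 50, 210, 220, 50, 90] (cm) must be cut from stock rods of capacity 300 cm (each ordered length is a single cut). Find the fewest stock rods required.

Total = 220 + 210 + 210 + 210 + 90 + 50 + 50 = 1040 cm.
Lower bound: ⌈1040/300⌉ = 4 stock rods.
A packing using 4 stock rods:
  stock rod 1: 220 + 50 = 270
  stock rod 2: 210 + 90 = 300
  stock rod 3: 210 + 50 = 260
  stock rod 4: 210 = 210
This matches the lower bound, so 4 is optimal.

4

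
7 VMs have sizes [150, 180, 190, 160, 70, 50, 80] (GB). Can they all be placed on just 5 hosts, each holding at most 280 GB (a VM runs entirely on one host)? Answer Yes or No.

A valid assignment using 4 hosts:
  host 1: 190 + 80 = 270
  host 2: 180 + 70 = 250
  host 3: 160 + 50 = 210
  host 4: 150 = 150
That uses only 4 ≤ 5, so 5 hosts are enough.

Yes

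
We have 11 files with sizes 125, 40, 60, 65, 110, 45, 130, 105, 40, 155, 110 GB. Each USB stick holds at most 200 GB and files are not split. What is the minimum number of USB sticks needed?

6

Total = 155 + 130 + 125 + 110 + 110 + 105 + 65 + 60 + 45 + 40 + 40 = 985 GB.
Lower bound: ⌈985/200⌉ = 5 USB sticks.
Also, 6 files each exceed 100 GB, and no two of those can share a USB stick, so at least 6 USB sticks are needed.
A packing using 6 USB sticks:
  USB stick 1: 155 + 45 = 200
  USB stick 2: 130 + 65 = 195
  USB stick 3: 125 + 60 = 185
  USB stick 4: 110 + 40 + 40 = 190
  USB stick 5: 110 = 110
  USB stick 6: 105 = 105
This matches the lower bound, so 6 is optimal.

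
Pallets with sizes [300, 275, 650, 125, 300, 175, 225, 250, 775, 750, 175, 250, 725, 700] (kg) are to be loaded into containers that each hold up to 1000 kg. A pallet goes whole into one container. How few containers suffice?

Total = 775 + 750 + 725 + 700 + 650 + 300 + 300 + 275 + 250 + 250 + 225 + 175 + 175 + 125 = 5675 kg.
Lower bound: ⌈5675/1000⌉ = 6 containers.
A packing using 6 containers:
  container 1: 775 + 225 = 1000
  container 2: 750 + 250 = 1000
  container 3: 725 + 275 = 1000
  container 4: 700 + 300 = 1000
  container 5: 650 + 300 = 950
  container 6: 250 + 175 + 175 + 125 = 725
This matches the lower bound, so 6 is optimal.

6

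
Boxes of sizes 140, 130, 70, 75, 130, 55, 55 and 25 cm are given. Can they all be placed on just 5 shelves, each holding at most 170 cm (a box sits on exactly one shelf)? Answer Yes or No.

A valid assignment using 5 shelves:
  shelf 1: 140 + 25 = 165
  shelf 2: 130 = 130
  shelf 3: 130 = 130
  shelf 4: 75 + 70 = 145
  shelf 5: 55 + 55 = 110
Every load is within 170 cm, so 5 shelves suffice.

Yes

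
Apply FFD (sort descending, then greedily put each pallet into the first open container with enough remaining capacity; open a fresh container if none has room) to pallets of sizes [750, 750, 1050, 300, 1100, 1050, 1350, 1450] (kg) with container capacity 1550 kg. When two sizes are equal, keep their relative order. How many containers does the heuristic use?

Sorted descending: 1450, 1350, 1100, 1050, 1050, 750, 750, 300.
  1450 → container 1 (new)  [load 1450/1550]
  1350 → container 2 (new)  [load 1350/1550]
  1100 → container 3 (new)  [load 1100/1550]
  1050 → container 4 (new)  [load 1050/1550]
  1050 → container 5 (new)  [load 1050/1550]
  750 → container 6 (new)  [load 750/1550]
  750 → container 6  [load 1500/1550]
  300 → container 3  [load 1400/1550]
6 containers opened.

6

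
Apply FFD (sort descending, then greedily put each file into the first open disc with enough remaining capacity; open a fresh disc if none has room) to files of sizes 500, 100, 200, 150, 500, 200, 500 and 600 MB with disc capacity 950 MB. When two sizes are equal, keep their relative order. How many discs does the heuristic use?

Sorted descending: 600, 500, 500, 500, 200, 200, 150, 100.
  600 → disc 1 (new)  [load 600/950]
  500 → disc 2 (new)  [load 500/950]
  500 → disc 3 (new)  [load 500/950]
  500 → disc 4 (new)  [load 500/950]
  200 → disc 1  [load 800/950]
  200 → disc 2  [load 700/950]
  150 → disc 1  [load 950/950]
  100 → disc 2  [load 800/950]
4 discs opened.

4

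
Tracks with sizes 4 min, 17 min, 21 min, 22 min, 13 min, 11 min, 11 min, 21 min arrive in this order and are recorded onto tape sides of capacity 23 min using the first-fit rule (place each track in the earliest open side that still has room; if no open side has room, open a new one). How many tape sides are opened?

6

  4 → side 1 (new)  [load 4/23]
  17 → side 1  [load 21/23]
  21 → side 2 (new)  [load 21/23]
  22 → side 3 (new)  [load 22/23]
  13 → side 4 (new)  [load 13/23]
  11 → side 5 (new)  [load 11/23]
  11 → side 5  [load 22/23]
  21 → side 6 (new)  [load 21/23]
6 tape sides opened.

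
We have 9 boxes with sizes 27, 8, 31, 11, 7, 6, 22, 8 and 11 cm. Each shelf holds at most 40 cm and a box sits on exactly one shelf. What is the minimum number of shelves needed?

Total = 31 + 27 + 22 + 11 + 11 + 8 + 8 + 7 + 6 = 131 cm.
Lower bound: ⌈131/40⌉ = 4 shelves.
A packing using 4 shelves:
  shelf 1: 31 + 8 = 39
  shelf 2: 27 + 11 = 38
  shelf 3: 22 + 11 + 7 = 40
  shelf 4: 8 + 6 = 14
This matches the lower bound, so 4 is optimal.

4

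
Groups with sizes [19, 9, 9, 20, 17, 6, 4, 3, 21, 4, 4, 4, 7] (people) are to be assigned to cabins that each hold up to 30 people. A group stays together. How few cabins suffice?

5

Total = 21 + 20 + 19 + 17 + 9 + 9 + 7 + 6 + 4 + 4 + 4 + 4 + 3 = 127 people.
Lower bound: ⌈127/30⌉ = 5 cabins.
A packing using 5 cabins:
  cabin 1: 21 + 9 = 30
  cabin 2: 20 + 9 = 29
  cabin 3: 19 + 7 + 4 = 30
  cabin 4: 17 + 6 + 4 + 3 = 30
  cabin 5: 4 + 4 = 8
This matches the lower bound, so 5 is optimal.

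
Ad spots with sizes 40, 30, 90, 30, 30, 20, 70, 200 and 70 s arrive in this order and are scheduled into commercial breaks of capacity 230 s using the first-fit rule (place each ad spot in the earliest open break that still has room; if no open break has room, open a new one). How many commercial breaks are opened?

3

  40 → break 1 (new)  [load 40/230]
  30 → break 1  [load 70/230]
  90 → break 1  [load 160/230]
  30 → break 1  [load 190/230]
  30 → break 1  [load 220/230]
  20 → break 2 (new)  [load 20/230]
  70 → break 2  [load 90/230]
  200 → break 3 (new)  [load 200/230]
  70 → break 2  [load 160/230]
3 commercial breaks opened.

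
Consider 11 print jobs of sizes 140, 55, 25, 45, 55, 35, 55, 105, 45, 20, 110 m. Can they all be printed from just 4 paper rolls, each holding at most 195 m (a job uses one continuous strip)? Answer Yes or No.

A valid assignment using 4 paper rolls:
  roll 1: 140 + 55 = 195
  roll 2: 110 + 55 + 25 = 190
  roll 3: 105 + 55 + 35 = 195
  roll 4: 45 + 45 + 20 = 110
Every load is within 195 m, so 4 paper rolls suffice.

Yes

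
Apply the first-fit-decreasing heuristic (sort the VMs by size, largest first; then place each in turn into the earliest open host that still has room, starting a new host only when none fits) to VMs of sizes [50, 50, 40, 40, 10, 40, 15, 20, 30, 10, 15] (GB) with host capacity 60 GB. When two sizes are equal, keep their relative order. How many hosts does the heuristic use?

6

Sorted descending: 50, 50, 40, 40, 40, 30, 20, 15, 15, 10, 10.
  50 → host 1 (new)  [load 50/60]
  50 → host 2 (new)  [load 50/60]
  40 → host 3 (new)  [load 40/60]
  40 → host 4 (new)  [load 40/60]
  40 → host 5 (new)  [load 40/60]
  30 → host 6 (new)  [load 30/60]
  20 → host 3  [load 60/60]
  15 → host 4  [load 55/60]
  15 → host 5  [load 55/60]
  10 → host 1  [load 60/60]
  10 → host 2  [load 60/60]
6 hosts opened.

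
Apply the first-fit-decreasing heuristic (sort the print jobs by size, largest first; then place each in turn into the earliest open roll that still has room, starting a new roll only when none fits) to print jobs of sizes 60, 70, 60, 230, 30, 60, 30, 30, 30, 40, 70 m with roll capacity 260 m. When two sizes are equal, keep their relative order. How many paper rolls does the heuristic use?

3

Sorted descending: 230, 70, 70, 60, 60, 60, 40, 30, 30, 30, 30.
  230 → roll 1 (new)  [load 230/260]
  70 → roll 2 (new)  [load 70/260]
  70 → roll 2  [load 140/260]
  60 → roll 2  [load 200/260]
  60 → roll 2  [load 260/260]
  60 → roll 3 (new)  [load 60/260]
  40 → roll 3  [load 100/260]
  30 → roll 1  [load 260/260]
  30 → roll 3  [load 130/260]
  30 → roll 3  [load 160/260]
  30 → roll 3  [load 190/260]
3 paper rolls opened.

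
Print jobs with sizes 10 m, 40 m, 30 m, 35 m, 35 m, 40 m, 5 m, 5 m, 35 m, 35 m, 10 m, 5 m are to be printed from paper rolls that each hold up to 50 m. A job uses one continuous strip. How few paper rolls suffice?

7

Total = 40 + 40 + 35 + 35 + 35 + 35 + 30 + 10 + 10 + 5 + 5 + 5 = 285 m.
Lower bound: ⌈285/50⌉ = 6 paper rolls.
Also, 7 print jobs each exceed 25 m, and no two of those can share a roll, so at least 7 paper rolls are needed.
A packing using 7 paper rolls:
  roll 1: 40 + 10 = 50
  roll 2: 40 + 10 = 50
  roll 3: 35 + 5 + 5 + 5 = 50
  roll 4: 35 = 35
  roll 5: 35 = 35
  roll 6: 35 = 35
  roll 7: 30 = 30
This matches the lower bound, so 7 is optimal.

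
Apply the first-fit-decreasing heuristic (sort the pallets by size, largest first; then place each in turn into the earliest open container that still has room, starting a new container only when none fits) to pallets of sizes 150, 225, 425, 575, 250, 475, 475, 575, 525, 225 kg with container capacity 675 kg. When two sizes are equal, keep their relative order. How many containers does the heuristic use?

7

Sorted descending: 575, 575, 525, 475, 475, 425, 250, 225, 225, 150.
  575 → container 1 (new)  [load 575/675]
  575 → container 2 (new)  [load 575/675]
  525 → container 3 (new)  [load 525/675]
  475 → container 4 (new)  [load 475/675]
  475 → container 5 (new)  [load 475/675]
  425 → container 6 (new)  [load 425/675]
  250 → container 6  [load 675/675]
  225 → container 7 (new)  [load 225/675]
  225 → container 7  [load 450/675]
  150 → container 3  [load 675/675]
7 containers opened.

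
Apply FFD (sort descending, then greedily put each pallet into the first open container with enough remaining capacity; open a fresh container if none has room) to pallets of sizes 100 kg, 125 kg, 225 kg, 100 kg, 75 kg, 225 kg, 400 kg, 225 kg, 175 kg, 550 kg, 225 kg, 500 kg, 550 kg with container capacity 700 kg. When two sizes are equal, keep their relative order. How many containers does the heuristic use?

Sorted descending: 550, 550, 500, 400, 225, 225, 225, 225, 175, 125, 100, 100, 75.
  550 → container 1 (new)  [load 550/700]
  550 → container 2 (new)  [load 550/700]
  500 → container 3 (new)  [load 500/700]
  400 → container 4 (new)  [load 400/700]
  225 → container 4  [load 625/700]
  225 → container 5 (new)  [load 225/700]
  225 → container 5  [load 450/700]
  225 → container 5  [load 675/700]
  175 → container 3  [load 675/700]
  125 → container 1  [load 675/700]
  100 → container 2  [load 650/700]
  100 → container 6 (new)  [load 100/700]
  75 → container 4  [load 700/700]
6 containers opened.

6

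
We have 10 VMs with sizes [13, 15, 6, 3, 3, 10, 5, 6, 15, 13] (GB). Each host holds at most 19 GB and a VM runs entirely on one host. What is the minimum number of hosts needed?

5

Total = 15 + 15 + 13 + 13 + 10 + 6 + 6 + 5 + 3 + 3 = 89 GB.
Lower bound: ⌈89/19⌉ = 5 hosts.
A packing using 5 hosts:
  host 1: 15 + 3 = 18
  host 2: 15 + 3 = 18
  host 3: 13 + 6 = 19
  host 4: 13 + 6 = 19
  host 5: 10 + 5 = 15
This matches the lower bound, so 5 is optimal.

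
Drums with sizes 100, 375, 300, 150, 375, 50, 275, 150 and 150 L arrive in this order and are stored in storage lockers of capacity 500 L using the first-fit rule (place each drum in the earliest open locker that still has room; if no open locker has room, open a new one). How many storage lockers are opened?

  100 → locker 1 (new)  [load 100/500]
  375 → locker 1  [load 475/500]
  300 → locker 2 (new)  [load 300/500]
  150 → locker 2  [load 450/500]
  375 → locker 3 (new)  [load 375/500]
  50 → locker 2  [load 500/500]
  275 → locker 4 (new)  [load 275/500]
  150 → locker 4  [load 425/500]
  150 → locker 5 (new)  [load 150/500]
5 storage lockers opened.

5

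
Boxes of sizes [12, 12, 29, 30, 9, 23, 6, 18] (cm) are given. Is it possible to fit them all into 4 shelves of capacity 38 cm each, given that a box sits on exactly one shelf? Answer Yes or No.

Yes

A valid assignment using 4 shelves:
  shelf 1: 30 + 6 = 36
  shelf 2: 29 + 9 = 38
  shelf 3: 23 + 12 = 35
  shelf 4: 18 + 12 = 30
Every load is within 38 cm, so 4 shelves suffice.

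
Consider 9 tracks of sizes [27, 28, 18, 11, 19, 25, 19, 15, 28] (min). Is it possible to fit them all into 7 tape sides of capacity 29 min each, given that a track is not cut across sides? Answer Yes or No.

No

Total = 190 min; ⌈190/29⌉ = 7.
8 tracks each exceed half the capacity and cannot share a side, forcing at least 8 tape sides.
At least 8 tape sides are required, but only 7 are allowed.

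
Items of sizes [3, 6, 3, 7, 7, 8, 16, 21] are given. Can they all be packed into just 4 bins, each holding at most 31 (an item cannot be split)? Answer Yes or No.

Yes

A valid assignment using 3 bins:
  bin 1: 21 + 8 = 29
  bin 2: 16 + 7 + 7 = 30
  bin 3: 6 + 3 + 3 = 12
That uses only 3 ≤ 4, so 4 bins are enough.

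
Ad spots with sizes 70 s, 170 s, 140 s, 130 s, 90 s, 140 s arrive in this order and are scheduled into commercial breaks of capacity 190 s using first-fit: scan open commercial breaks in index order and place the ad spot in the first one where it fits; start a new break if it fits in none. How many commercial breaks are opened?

5

  70 → break 1 (new)  [load 70/190]
  170 → break 2 (new)  [load 170/190]
  140 → break 3 (new)  [load 140/190]
  130 → break 4 (new)  [load 130/190]
  90 → break 1  [load 160/190]
  140 → break 5 (new)  [load 140/190]
5 commercial breaks opened.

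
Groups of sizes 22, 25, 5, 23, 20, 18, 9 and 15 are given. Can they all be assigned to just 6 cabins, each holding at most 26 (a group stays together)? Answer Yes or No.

A valid assignment using 6 cabins:
  cabin 1: 25 = 25
  cabin 2: 23 = 23
  cabin 3: 22 = 22
  cabin 4: 20 + 5 = 25
  cabin 5: 18 = 18
  cabin 6: 15 + 9 = 24
Every load is within 26, so 6 cabins suffice.

Yes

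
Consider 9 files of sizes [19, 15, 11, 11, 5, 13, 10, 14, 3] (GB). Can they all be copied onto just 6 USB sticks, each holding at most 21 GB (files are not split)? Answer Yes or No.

Yes

A valid assignment using 6 USB sticks:
  USB stick 1: 19 = 19
  USB stick 2: 15 + 5 = 20
  USB stick 3: 14 + 3 = 17
  USB stick 4: 13 = 13
  USB stick 5: 11 + 10 = 21
  USB stick 6: 11 = 11
Every load is within 21 GB, so 6 USB sticks suffice.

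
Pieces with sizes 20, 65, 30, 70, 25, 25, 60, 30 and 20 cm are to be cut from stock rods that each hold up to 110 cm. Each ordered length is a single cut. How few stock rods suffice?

4

Total = 70 + 65 + 60 + 30 + 30 + 25 + 25 + 20 + 20 = 345 cm.
Lower bound: ⌈345/110⌉ = 4 stock rods.
A packing using 4 stock rods:
  stock rod 1: 70 + 30 = 100
  stock rod 2: 65 + 30 = 95
  stock rod 3: 60 + 25 + 25 = 110
  stock rod 4: 20 + 20 = 40
This matches the lower bound, so 4 is optimal.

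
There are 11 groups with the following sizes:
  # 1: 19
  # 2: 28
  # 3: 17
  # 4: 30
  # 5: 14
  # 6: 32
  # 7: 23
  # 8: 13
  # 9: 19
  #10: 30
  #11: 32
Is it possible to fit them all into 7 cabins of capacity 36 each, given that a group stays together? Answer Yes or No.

No

Total = 257; ⌈257/36⌉ = 8.
At least 8 cabins are required, but only 7 are allowed.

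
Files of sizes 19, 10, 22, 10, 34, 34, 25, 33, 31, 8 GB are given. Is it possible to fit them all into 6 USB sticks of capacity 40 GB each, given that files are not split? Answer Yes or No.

No

Total = 226 GB; ⌈226/40⌉ = 6.
The bound of 6 does not rule out 6, but exhaustive search shows no assignment into 6 USB sticks of capacity 40 GB exists — the minimum is 7.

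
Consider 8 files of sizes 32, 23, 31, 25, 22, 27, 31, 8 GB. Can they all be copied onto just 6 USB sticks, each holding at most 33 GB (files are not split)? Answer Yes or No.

No

Total = 199 GB; ⌈199/33⌉ = 7.
At least 7 USB sticks are required, but only 6 are allowed.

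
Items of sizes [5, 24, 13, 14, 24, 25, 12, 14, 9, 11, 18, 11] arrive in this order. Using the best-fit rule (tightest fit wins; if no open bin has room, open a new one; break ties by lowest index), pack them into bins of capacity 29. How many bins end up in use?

7

  5 → bin 1 (new)  [load 5/29]
  24 → bin 1  [load 29/29]
  13 → bin 2 (new)  [load 13/29]
  14 → bin 2  [load 27/29]
  24 → bin 3 (new)  [load 24/29]
  25 → bin 4 (new)  [load 25/29]
  12 → bin 5 (new)  [load 12/29]
  14 → bin 5  [load 26/29]
  9 → bin 6 (new)  [load 9/29]
  11 → bin 6  [load 20/29]
  18 → bin 7 (new)  [load 18/29]
  11 → bin 7  [load 29/29]
7 bins opened.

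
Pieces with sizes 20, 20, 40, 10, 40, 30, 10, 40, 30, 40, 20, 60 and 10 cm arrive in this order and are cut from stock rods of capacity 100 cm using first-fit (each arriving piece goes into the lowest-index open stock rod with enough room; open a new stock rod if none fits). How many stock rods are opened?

  20 → stock rod 1 (new)  [load 20/100]
  20 → stock rod 1  [load 40/100]
  40 → stock rod 1  [load 80/100]
  10 → stock rod 1  [load 90/100]
  40 → stock rod 2 (new)  [load 40/100]
  30 → stock rod 2  [load 70/100]
  10 → stock rod 1  [load 100/100]
  40 → stock rod 3 (new)  [load 40/100]
  30 → stock rod 2  [load 100/100]
  40 → stock rod 3  [load 80/100]
  20 → stock rod 3  [load 100/100]
  60 → stock rod 4 (new)  [load 60/100]
  10 → stock rod 4  [load 70/100]
4 stock rods opened.

4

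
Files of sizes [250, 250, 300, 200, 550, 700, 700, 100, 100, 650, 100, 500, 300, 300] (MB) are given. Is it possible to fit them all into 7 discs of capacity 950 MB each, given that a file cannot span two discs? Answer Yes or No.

A valid assignment using 6 discs:
  disc 1: 700 + 250 = 950
  disc 2: 700 + 250 = 950
  disc 3: 650 + 300 = 950
  disc 4: 550 + 300 + 100 = 950
  disc 5: 500 + 300 + 100 = 900
  disc 6: 200 + 100 = 300
That uses only 6 ≤ 7, so 7 discs are enough.

Yes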